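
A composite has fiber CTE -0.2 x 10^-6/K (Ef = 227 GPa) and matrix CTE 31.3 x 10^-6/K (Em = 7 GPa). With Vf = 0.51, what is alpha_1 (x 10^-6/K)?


E1 = Ef*Vf + Em*(1-Vf) = 119.2
alpha_1 = (alpha_f*Ef*Vf + alpha_m*Em*(1-Vf))/E1 = 0.71 x 10^-6/K

0.71 x 10^-6/K


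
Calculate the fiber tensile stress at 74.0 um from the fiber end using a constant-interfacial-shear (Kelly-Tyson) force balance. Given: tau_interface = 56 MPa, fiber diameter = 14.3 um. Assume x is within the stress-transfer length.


Force balance: sigma_f * (pi*d^2/4) = tau * (pi*d) * x  ->  sigma_f = 4 * tau * x / d
sigma_f = 4 * 56 * 74.0 / 14.3 = 1159.2 MPa

1159.2 MPa


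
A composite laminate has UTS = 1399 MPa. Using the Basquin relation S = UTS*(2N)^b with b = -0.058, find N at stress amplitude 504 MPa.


N = 0.5 * (S/UTS)^(1/b) = 0.5 * (504/1399)^(1/-0.058) = 2.2059e+07 cycles

2.2059e+07 cycles


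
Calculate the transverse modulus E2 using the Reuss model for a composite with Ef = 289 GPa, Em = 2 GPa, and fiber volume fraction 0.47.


1/E2 = Vf/Ef + (1-Vf)/Em = 0.47/289 + 0.53/2
E2 = 3.75 GPa

3.75 GPa


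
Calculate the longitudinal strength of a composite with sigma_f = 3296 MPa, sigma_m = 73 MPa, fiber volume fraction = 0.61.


sigma_1 = sigma_f*Vf + sigma_m*(1-Vf) = 3296*0.61 + 73*0.39 = 2039.0 MPa

2039.0 MPa


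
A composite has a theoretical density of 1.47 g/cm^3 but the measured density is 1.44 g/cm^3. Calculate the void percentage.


Void% = (rho_theo - rho_actual)/rho_theo * 100 = (1.47 - 1.44)/1.47 * 100 = 2.04%

2.04%


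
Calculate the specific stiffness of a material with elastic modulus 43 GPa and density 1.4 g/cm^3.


Specific stiffness = E/rho = 43/1.4 = 30.7 GPa/(g/cm^3)

30.7 GPa/(g/cm^3)


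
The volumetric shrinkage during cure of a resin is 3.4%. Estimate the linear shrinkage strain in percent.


Linear shrinkage ≈ vol_shrink/3 = 3.4/3 = 1.133%

1.133%


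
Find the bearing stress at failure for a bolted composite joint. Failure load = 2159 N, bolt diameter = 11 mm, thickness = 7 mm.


sigma_br = F/(d*h) = 2159/(11*7) = 28.0 MPa

28.0 MPa


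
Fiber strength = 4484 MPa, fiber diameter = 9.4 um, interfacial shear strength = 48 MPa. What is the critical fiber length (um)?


Lc = sigma_f * d / (2 * tau_i) = 4484 * 9.4 / (2 * 48) = 439.1 um

439.1 um


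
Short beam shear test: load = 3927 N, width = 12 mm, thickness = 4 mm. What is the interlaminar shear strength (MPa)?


ILSS = 3F/(4bh) = 3*3927/(4*12*4) = 61.36 MPa

61.36 MPa


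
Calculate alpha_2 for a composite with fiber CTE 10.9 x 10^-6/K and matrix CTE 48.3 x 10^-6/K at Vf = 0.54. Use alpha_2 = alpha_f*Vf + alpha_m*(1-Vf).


alpha_2 = alpha_f*Vf + alpha_m*(1-Vf) = 10.9*0.54 + 48.3*0.46 = 28.1 x 10^-6/K

28.1 x 10^-6/K


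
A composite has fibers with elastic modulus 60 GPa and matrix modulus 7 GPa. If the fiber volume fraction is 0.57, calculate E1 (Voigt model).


E1 = Ef*Vf + Em*(1-Vf) = 60*0.57 + 7*0.43 = 37.21 GPa

37.21 GPa


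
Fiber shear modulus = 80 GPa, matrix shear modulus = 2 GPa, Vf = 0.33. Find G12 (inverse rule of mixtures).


1/G12 = Vf/Gf + (1-Vf)/Gm = 0.33/80 + 0.67/2
G12 = 2.95 GPa

2.95 GPa


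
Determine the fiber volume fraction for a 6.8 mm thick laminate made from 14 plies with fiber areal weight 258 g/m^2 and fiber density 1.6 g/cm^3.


Vf = n * FAW / (rho_f * h * 1000) = 14 * 258 / (1.6 * 6.8 * 1000) = 0.332

0.332


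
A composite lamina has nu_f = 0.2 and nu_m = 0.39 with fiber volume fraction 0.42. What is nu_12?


nu_12 = nu_f*Vf + nu_m*(1-Vf) = 0.2*0.42 + 0.39*0.58 = 0.3102

0.3102


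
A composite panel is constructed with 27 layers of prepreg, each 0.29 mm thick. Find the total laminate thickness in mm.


h = n * t_ply = 27 * 0.29 = 7.83 mm

7.83 mm


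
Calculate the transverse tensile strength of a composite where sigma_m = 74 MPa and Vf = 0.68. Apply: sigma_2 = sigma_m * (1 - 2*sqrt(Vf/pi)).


factor = 1 - 2*sqrt(0.68/pi) = 0.0695
sigma_2 = 74 * 0.0695 = 5.14 MPa

5.14 MPa


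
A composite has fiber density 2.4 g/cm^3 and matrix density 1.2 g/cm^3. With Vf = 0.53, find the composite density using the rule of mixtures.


rho_c = rho_f*Vf + rho_m*(1-Vf) = 2.4*0.53 + 1.2*0.47 = 1.836 g/cm^3

1.836 g/cm^3


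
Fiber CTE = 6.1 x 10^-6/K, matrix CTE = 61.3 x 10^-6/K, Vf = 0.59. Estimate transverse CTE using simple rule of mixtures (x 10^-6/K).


alpha_2 = alpha_f*Vf + alpha_m*(1-Vf) = 6.1*0.59 + 61.3*0.41 = 28.7 x 10^-6/K

28.7 x 10^-6/K


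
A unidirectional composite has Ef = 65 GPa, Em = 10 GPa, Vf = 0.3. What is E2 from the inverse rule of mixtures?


1/E2 = Vf/Ef + (1-Vf)/Em = 0.3/65 + 0.7/10
E2 = 13.4 GPa

13.4 GPa


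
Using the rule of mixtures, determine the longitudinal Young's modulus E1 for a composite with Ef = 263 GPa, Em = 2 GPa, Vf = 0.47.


E1 = Ef*Vf + Em*(1-Vf) = 263*0.47 + 2*0.53 = 124.67 GPa

124.67 GPa


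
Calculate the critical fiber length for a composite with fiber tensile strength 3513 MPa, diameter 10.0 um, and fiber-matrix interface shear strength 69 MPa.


Lc = sigma_f * d / (2 * tau_i) = 3513 * 10.0 / (2 * 69) = 254.6 um

254.6 um


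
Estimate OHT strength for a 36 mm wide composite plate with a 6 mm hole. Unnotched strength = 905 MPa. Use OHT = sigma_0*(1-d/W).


OHT = sigma_0*(1-d/W) = 905*(1-6/36) = 754.2 MPa

754.2 MPa


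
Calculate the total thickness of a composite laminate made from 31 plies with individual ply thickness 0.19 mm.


h = n * t_ply = 31 * 0.19 = 5.89 mm

5.89 mm


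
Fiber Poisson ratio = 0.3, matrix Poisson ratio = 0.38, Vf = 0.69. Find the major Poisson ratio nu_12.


nu_12 = nu_f*Vf + nu_m*(1-Vf) = 0.3*0.69 + 0.38*0.31 = 0.3248

0.3248


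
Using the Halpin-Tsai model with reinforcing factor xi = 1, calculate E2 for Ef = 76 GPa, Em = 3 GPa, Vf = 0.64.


eta = (Ef/Em - 1)/(Ef/Em + xi) = (25.3333 - 1)/(25.3333 + 1) = 0.9241
E2 = Em*(1+xi*eta*Vf)/(1-eta*Vf) = 11.68 GPa

11.68 GPa


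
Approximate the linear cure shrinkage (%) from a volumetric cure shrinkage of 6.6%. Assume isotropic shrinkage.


Linear shrinkage ≈ vol_shrink/3 = 6.6/3 = 2.2%

2.2%


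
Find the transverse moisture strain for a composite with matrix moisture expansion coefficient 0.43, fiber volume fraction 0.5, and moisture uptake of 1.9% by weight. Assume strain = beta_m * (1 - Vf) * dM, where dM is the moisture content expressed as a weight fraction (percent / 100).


dM = 1.9/100 = 0.019
strain = beta_m * (1-Vf) * dM = 0.43 * 0.5 * 0.019 = 0.004085

0.004085


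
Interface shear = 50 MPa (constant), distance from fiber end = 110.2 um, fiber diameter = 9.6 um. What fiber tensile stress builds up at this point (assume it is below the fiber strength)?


Force balance: sigma_f * (pi*d^2/4) = tau * (pi*d) * x  ->  sigma_f = 4 * tau * x / d
sigma_f = 4 * 50 * 110.2 / 9.6 = 2295.8 MPa

2295.8 MPa


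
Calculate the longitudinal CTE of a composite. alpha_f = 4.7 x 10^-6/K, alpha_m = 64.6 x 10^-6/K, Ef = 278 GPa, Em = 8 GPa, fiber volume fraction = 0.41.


E1 = Ef*Vf + Em*(1-Vf) = 118.7
alpha_1 = (alpha_f*Ef*Vf + alpha_m*Em*(1-Vf))/E1 = 7.08 x 10^-6/K

7.08 x 10^-6/K


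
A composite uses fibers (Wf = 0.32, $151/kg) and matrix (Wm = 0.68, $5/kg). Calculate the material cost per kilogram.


Cost = cost_f*Wf + cost_m*Wm = 151*0.32 + 5*0.68 = $51.72/kg

$51.72/kg


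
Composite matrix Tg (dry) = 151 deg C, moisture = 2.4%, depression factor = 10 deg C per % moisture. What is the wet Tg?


Tg_wet = Tg_dry - k*moisture = 151 - 10*2.4 = 127.0 deg C

127.0 deg C


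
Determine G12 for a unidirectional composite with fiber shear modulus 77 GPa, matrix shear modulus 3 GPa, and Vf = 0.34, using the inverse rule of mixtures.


1/G12 = Vf/Gf + (1-Vf)/Gm = 0.34/77 + 0.66/3
G12 = 4.46 GPa

4.46 GPa


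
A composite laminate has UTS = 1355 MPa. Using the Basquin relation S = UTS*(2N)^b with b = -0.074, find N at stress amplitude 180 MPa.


N = 0.5 * (S/UTS)^(1/b) = 0.5 * (180/1355)^(1/-0.074) = 3.5141e+11 cycles

3.5141e+11 cycles


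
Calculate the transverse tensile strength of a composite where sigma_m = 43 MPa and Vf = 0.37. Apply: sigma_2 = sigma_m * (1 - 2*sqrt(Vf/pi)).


factor = 1 - 2*sqrt(0.37/pi) = 0.3136
sigma_2 = 43 * 0.3136 = 13.49 MPa

13.49 MPa


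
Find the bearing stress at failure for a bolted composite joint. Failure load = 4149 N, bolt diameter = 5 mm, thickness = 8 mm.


sigma_br = F/(d*h) = 4149/(5*8) = 103.7 MPa

103.7 MPa


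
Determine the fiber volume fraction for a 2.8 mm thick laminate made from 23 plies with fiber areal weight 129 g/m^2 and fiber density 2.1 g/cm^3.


Vf = n * FAW / (rho_f * h * 1000) = 23 * 129 / (2.1 * 2.8 * 1000) = 0.5046

0.5046


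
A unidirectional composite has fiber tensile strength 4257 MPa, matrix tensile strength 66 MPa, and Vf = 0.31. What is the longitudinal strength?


sigma_1 = sigma_f*Vf + sigma_m*(1-Vf) = 4257*0.31 + 66*0.69 = 1365.2 MPa

1365.2 MPa


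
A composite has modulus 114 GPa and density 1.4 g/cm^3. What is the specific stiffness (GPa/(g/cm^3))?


Specific stiffness = E/rho = 114/1.4 = 81.4 GPa/(g/cm^3)

81.4 GPa/(g/cm^3)


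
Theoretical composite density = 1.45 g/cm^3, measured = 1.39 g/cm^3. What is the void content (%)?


Void% = (rho_theo - rho_actual)/rho_theo * 100 = (1.45 - 1.39)/1.45 * 100 = 4.14%

4.14%


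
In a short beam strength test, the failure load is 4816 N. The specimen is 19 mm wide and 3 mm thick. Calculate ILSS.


ILSS = 3F/(4bh) = 3*4816/(4*19*3) = 63.37 MPa

63.37 MPa


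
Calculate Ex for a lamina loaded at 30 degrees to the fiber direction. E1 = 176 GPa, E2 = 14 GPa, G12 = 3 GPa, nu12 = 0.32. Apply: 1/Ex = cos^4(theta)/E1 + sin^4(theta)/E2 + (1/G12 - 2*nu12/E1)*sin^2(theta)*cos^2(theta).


cos^4(30) = 0.5625, sin^4(30) = 0.0625, sin^2(30)*cos^2(30) = 0.1875
1/G12 - 2*nu12/E1 = 1/3 - 2*0.32/176 = 0.329697 GPa^-1
1/Ex = 0.5625/176 + 0.0625/14 + 0.329697*0.1875 = 0.0694785 GPa^-1
Ex = 14.39 GPa

14.39 GPa


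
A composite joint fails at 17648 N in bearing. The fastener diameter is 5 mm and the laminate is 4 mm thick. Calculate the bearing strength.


sigma_br = F/(d*h) = 17648/(5*4) = 882.4 MPa

882.4 MPa


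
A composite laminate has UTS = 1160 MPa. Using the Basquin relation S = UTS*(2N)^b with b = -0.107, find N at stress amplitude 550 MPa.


N = 0.5 * (S/UTS)^(1/b) = 0.5 * (550/1160)^(1/-0.107) = 534.4389 cycles

534.4389 cycles


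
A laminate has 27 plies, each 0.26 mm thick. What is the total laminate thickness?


h = n * t_ply = 27 * 0.26 = 7.02 mm

7.02 mm


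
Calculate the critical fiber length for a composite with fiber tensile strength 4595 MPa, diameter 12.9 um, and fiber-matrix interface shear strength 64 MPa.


Lc = sigma_f * d / (2 * tau_i) = 4595 * 12.9 / (2 * 64) = 463.1 um

463.1 um


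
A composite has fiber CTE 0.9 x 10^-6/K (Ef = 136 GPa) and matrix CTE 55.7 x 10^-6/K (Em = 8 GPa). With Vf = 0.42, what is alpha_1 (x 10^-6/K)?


E1 = Ef*Vf + Em*(1-Vf) = 61.76
alpha_1 = (alpha_f*Ef*Vf + alpha_m*Em*(1-Vf))/E1 = 5.02 x 10^-6/K

5.02 x 10^-6/K


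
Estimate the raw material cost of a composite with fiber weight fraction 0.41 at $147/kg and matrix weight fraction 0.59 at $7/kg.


Cost = cost_f*Wf + cost_m*Wm = 147*0.41 + 7*0.59 = $64.4/kg

$64.4/kg


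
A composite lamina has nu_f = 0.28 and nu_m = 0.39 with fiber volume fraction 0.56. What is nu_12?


nu_12 = nu_f*Vf + nu_m*(1-Vf) = 0.28*0.56 + 0.39*0.44 = 0.3284

0.3284


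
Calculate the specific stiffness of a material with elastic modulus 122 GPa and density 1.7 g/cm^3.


Specific stiffness = E/rho = 122/1.7 = 71.8 GPa/(g/cm^3)

71.8 GPa/(g/cm^3)


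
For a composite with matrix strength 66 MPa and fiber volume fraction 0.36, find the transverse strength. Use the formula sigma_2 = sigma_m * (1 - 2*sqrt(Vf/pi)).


factor = 1 - 2*sqrt(0.36/pi) = 0.323
sigma_2 = 66 * 0.323 = 21.32 MPa

21.32 MPa


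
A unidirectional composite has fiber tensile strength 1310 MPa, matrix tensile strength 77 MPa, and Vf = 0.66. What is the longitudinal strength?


sigma_1 = sigma_f*Vf + sigma_m*(1-Vf) = 1310*0.66 + 77*0.34 = 890.8 MPa

890.8 MPa


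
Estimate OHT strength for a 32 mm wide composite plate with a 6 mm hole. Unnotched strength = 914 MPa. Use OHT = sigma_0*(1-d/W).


OHT = sigma_0*(1-d/W) = 914*(1-6/32) = 742.6 MPa

742.6 MPa


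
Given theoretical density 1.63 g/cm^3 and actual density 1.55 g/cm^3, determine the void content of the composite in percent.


Void% = (rho_theo - rho_actual)/rho_theo * 100 = (1.63 - 1.55)/1.63 * 100 = 4.91%

4.91%


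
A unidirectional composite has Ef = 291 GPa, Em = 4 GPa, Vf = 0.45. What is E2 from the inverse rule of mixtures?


1/E2 = Vf/Ef + (1-Vf)/Em = 0.45/291 + 0.55/4
E2 = 7.19 GPa

7.19 GPa


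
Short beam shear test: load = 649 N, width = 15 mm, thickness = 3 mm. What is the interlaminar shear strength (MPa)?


ILSS = 3F/(4bh) = 3*649/(4*15*3) = 10.82 MPa

10.82 MPa


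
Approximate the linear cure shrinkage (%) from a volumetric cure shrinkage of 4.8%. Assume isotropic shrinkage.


Linear shrinkage ≈ vol_shrink/3 = 4.8/3 = 1.6%

1.6%


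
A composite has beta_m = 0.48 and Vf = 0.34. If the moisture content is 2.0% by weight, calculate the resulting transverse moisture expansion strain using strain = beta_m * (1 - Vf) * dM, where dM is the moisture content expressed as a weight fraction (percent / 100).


dM = 2.0/100 = 0.02
strain = beta_m * (1-Vf) * dM = 0.48 * 0.66 * 0.02 = 0.006336

0.006336


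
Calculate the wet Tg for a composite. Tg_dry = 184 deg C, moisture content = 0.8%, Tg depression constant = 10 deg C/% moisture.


Tg_wet = Tg_dry - k*moisture = 184 - 10*0.8 = 176.0 deg C

176.0 deg C


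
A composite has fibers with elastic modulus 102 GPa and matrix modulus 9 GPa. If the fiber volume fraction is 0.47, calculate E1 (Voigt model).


E1 = Ef*Vf + Em*(1-Vf) = 102*0.47 + 9*0.53 = 52.71 GPa

52.71 GPa


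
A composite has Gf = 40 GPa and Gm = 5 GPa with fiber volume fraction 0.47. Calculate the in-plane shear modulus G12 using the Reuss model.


1/G12 = Vf/Gf + (1-Vf)/Gm = 0.47/40 + 0.53/5
G12 = 8.49 GPa

8.49 GPa


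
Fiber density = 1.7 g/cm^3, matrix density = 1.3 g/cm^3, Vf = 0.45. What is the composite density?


rho_c = rho_f*Vf + rho_m*(1-Vf) = 1.7*0.45 + 1.3*0.55 = 1.48 g/cm^3

1.48 g/cm^3


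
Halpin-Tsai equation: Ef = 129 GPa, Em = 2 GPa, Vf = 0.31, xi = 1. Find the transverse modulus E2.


eta = (Ef/Em - 1)/(Ef/Em + xi) = (64.5 - 1)/(64.5 + 1) = 0.9695
E2 = Em*(1+xi*eta*Vf)/(1-eta*Vf) = 3.72 GPa

3.72 GPa


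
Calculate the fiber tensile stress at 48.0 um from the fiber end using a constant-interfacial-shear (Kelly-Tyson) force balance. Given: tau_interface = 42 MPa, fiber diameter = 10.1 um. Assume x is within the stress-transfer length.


Force balance: sigma_f * (pi*d^2/4) = tau * (pi*d) * x  ->  sigma_f = 4 * tau * x / d
sigma_f = 4 * 42 * 48.0 / 10.1 = 798.4 MPa

798.4 MPa


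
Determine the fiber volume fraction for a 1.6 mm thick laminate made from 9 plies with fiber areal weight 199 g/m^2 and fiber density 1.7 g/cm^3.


Vf = n * FAW / (rho_f * h * 1000) = 9 * 199 / (1.7 * 1.6 * 1000) = 0.6585

0.6585


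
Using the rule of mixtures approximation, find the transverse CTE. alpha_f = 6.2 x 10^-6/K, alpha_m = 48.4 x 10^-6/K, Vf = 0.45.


alpha_2 = alpha_f*Vf + alpha_m*(1-Vf) = 6.2*0.45 + 48.4*0.55 = 29.4 x 10^-6/K

29.4 x 10^-6/K


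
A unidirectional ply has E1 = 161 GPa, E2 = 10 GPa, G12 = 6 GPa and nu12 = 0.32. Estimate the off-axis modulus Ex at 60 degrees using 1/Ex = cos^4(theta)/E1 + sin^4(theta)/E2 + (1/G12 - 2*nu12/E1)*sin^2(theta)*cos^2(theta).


cos^4(60) = 0.0625, sin^4(60) = 0.5625, sin^2(60)*cos^2(60) = 0.1875
1/G12 - 2*nu12/E1 = 1/6 - 2*0.32/161 = 0.162692 GPa^-1
1/Ex = 0.0625/161 + 0.5625/10 + 0.162692*0.1875 = 0.0871429 GPa^-1
Ex = 11.48 GPa

11.48 GPa


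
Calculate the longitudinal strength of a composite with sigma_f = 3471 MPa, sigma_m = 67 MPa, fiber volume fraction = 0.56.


sigma_1 = sigma_f*Vf + sigma_m*(1-Vf) = 3471*0.56 + 67*0.44 = 1973.2 MPa

1973.2 MPa


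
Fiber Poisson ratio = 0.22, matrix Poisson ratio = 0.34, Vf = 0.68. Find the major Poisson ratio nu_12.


nu_12 = nu_f*Vf + nu_m*(1-Vf) = 0.22*0.68 + 0.34*0.32 = 0.2584

0.2584


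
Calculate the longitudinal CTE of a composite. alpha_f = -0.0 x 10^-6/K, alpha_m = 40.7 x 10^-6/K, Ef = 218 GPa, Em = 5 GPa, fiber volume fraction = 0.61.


E1 = Ef*Vf + Em*(1-Vf) = 134.93
alpha_1 = (alpha_f*Ef*Vf + alpha_m*Em*(1-Vf))/E1 = 0.59 x 10^-6/K

0.59 x 10^-6/K


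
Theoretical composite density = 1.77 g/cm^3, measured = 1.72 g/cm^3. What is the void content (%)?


Void% = (rho_theo - rho_actual)/rho_theo * 100 = (1.77 - 1.72)/1.77 * 100 = 2.82%

2.82%


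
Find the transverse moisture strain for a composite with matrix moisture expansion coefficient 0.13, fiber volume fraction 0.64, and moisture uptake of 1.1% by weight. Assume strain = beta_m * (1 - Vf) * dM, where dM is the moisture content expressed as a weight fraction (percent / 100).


dM = 1.1/100 = 0.011
strain = beta_m * (1-Vf) * dM = 0.13 * 0.36 * 0.011 = 0.0005148

0.0005148


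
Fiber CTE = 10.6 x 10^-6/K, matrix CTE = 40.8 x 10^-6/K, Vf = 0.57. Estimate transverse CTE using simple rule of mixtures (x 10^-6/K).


alpha_2 = alpha_f*Vf + alpha_m*(1-Vf) = 10.6*0.57 + 40.8*0.43 = 23.6 x 10^-6/K

23.6 x 10^-6/K


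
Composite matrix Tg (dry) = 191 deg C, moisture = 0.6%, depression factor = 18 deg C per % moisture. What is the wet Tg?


Tg_wet = Tg_dry - k*moisture = 191 - 18*0.6 = 180.2 deg C

180.2 deg C


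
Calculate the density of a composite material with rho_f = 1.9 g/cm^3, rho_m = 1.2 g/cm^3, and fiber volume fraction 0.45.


rho_c = rho_f*Vf + rho_m*(1-Vf) = 1.9*0.45 + 1.2*0.55 = 1.515 g/cm^3

1.515 g/cm^3


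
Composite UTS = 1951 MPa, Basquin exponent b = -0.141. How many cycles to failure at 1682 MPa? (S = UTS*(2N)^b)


N = 0.5 * (S/UTS)^(1/b) = 0.5 * (1682/1951)^(1/-0.141) = 1.4320 cycles

1.4320 cycles


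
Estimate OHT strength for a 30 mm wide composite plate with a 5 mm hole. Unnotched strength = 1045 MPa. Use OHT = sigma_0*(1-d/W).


OHT = sigma_0*(1-d/W) = 1045*(1-5/30) = 870.8 MPa

870.8 MPa


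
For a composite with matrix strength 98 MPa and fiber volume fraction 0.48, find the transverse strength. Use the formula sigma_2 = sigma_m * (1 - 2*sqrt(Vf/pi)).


factor = 1 - 2*sqrt(0.48/pi) = 0.2182
sigma_2 = 98 * 0.2182 = 21.39 MPa

21.39 MPa


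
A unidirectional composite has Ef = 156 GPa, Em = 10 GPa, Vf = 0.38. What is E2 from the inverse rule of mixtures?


1/E2 = Vf/Ef + (1-Vf)/Em = 0.38/156 + 0.62/10
E2 = 15.52 GPa

15.52 GPa


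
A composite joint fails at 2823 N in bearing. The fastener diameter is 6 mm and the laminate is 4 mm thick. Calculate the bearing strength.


sigma_br = F/(d*h) = 2823/(6*4) = 117.6 MPa

117.6 MPa


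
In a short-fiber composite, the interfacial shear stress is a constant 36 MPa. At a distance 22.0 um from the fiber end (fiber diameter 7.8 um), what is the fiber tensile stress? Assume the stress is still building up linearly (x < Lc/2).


Force balance: sigma_f * (pi*d^2/4) = tau * (pi*d) * x  ->  sigma_f = 4 * tau * x / d
sigma_f = 4 * 36 * 22.0 / 7.8 = 406.2 MPa

406.2 MPa


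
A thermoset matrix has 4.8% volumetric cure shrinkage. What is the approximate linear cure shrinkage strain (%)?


Linear shrinkage ≈ vol_shrink/3 = 4.8/3 = 1.6%

1.6%


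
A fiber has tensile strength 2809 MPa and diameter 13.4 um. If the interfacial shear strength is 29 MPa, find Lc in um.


Lc = sigma_f * d / (2 * tau_i) = 2809 * 13.4 / (2 * 29) = 649.0 um

649.0 um


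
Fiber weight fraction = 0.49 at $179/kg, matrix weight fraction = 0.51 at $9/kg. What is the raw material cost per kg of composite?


Cost = cost_f*Wf + cost_m*Wm = 179*0.49 + 9*0.51 = $92.3/kg

$92.3/kg


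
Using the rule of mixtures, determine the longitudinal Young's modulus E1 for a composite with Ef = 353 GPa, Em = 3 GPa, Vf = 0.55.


E1 = Ef*Vf + Em*(1-Vf) = 353*0.55 + 3*0.45 = 195.5 GPa

195.5 GPa


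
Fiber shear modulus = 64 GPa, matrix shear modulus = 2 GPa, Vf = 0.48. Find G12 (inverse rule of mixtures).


1/G12 = Vf/Gf + (1-Vf)/Gm = 0.48/64 + 0.52/2
G12 = 3.74 GPa

3.74 GPa


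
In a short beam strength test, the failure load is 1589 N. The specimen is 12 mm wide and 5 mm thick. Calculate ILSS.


ILSS = 3F/(4bh) = 3*1589/(4*12*5) = 19.86 MPa

19.86 MPa


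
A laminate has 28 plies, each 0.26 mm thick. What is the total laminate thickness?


h = n * t_ply = 28 * 0.26 = 7.28 mm

7.28 mm


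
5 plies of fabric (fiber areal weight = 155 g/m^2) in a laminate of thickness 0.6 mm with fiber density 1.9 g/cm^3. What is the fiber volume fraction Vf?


Vf = n * FAW / (rho_f * h * 1000) = 5 * 155 / (1.9 * 0.6 * 1000) = 0.6798

0.6798


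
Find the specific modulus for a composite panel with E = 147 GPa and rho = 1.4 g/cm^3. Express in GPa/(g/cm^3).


Specific stiffness = E/rho = 147/1.4 = 105.0 GPa/(g/cm^3)

105.0 GPa/(g/cm^3)


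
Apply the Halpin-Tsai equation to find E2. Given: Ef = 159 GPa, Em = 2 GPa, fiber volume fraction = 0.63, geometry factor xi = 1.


eta = (Ef/Em - 1)/(Ef/Em + xi) = (79.5 - 1)/(79.5 + 1) = 0.9752
E2 = Em*(1+xi*eta*Vf)/(1-eta*Vf) = 8.37 GPa

8.37 GPa


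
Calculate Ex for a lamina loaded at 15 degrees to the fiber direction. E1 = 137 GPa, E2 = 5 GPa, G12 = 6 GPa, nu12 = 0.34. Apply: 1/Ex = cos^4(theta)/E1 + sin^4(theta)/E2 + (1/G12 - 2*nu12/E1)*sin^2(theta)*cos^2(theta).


cos^4(15) = 0.870513, sin^4(15) = 0.004487, sin^2(15)*cos^2(15) = 0.0625
1/G12 - 2*nu12/E1 = 1/6 - 2*0.34/137 = 0.161703 GPa^-1
1/Ex = 0.870513/137 + 0.004487/5 + 0.161703*0.0625 = 0.017358 GPa^-1
Ex = 57.61 GPa

57.61 GPa


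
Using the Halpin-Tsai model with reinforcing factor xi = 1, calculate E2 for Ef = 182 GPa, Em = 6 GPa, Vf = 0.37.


eta = (Ef/Em - 1)/(Ef/Em + xi) = (30.3333 - 1)/(30.3333 + 1) = 0.9362
E2 = Em*(1+xi*eta*Vf)/(1-eta*Vf) = 12.36 GPa

12.36 GPa


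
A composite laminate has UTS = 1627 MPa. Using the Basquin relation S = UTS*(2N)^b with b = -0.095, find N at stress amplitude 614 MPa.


N = 0.5 * (S/UTS)^(1/b) = 0.5 * (614/1627)^(1/-0.095) = 14253.0812 cycles

14253.0812 cycles


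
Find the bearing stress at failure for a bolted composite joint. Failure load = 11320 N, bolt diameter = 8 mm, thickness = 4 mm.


sigma_br = F/(d*h) = 11320/(8*4) = 353.8 MPa

353.8 MPa


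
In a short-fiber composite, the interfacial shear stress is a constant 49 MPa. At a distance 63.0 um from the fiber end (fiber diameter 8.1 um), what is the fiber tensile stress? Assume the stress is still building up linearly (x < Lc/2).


Force balance: sigma_f * (pi*d^2/4) = tau * (pi*d) * x  ->  sigma_f = 4 * tau * x / d
sigma_f = 4 * 49 * 63.0 / 8.1 = 1524.4 MPa

1524.4 MPa


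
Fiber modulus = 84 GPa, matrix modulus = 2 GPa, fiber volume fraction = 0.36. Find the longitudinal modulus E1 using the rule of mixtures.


E1 = Ef*Vf + Em*(1-Vf) = 84*0.36 + 2*0.64 = 31.52 GPa

31.52 GPa


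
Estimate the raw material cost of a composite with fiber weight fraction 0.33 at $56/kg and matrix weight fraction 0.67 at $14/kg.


Cost = cost_f*Wf + cost_m*Wm = 56*0.33 + 14*0.67 = $27.86/kg

$27.86/kg


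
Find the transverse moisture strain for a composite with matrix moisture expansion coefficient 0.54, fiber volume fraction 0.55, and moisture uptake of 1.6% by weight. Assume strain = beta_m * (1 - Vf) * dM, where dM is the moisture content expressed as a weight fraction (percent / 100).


dM = 1.6/100 = 0.016
strain = beta_m * (1-Vf) * dM = 0.54 * 0.45 * 0.016 = 0.003888

0.003888


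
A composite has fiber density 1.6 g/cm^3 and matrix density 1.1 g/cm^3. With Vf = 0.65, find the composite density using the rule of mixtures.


rho_c = rho_f*Vf + rho_m*(1-Vf) = 1.6*0.65 + 1.1*0.35 = 1.425 g/cm^3

1.425 g/cm^3


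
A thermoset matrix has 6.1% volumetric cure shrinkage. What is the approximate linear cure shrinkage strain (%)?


Linear shrinkage ≈ vol_shrink/3 = 6.1/3 = 2.033%

2.033%


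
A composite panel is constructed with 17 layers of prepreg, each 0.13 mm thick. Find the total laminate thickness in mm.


h = n * t_ply = 17 * 0.13 = 2.21 mm

2.21 mm


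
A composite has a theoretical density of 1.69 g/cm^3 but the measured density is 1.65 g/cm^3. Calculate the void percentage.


Void% = (rho_theo - rho_actual)/rho_theo * 100 = (1.69 - 1.65)/1.69 * 100 = 2.37%

2.37%


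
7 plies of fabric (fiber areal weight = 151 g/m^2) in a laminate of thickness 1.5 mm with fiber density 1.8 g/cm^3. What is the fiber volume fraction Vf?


Vf = n * FAW / (rho_f * h * 1000) = 7 * 151 / (1.8 * 1.5 * 1000) = 0.3915

0.3915


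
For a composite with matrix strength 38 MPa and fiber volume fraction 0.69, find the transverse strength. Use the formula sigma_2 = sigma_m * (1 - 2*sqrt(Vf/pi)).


factor = 1 - 2*sqrt(0.69/pi) = 0.0627
sigma_2 = 38 * 0.0627 = 2.38 MPa

2.38 MPa


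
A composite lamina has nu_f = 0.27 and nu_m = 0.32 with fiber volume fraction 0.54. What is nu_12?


nu_12 = nu_f*Vf + nu_m*(1-Vf) = 0.27*0.54 + 0.32*0.46 = 0.293

0.293


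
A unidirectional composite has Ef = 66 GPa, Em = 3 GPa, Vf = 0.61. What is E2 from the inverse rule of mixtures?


1/E2 = Vf/Ef + (1-Vf)/Em = 0.61/66 + 0.39/3
E2 = 7.18 GPa

7.18 GPa


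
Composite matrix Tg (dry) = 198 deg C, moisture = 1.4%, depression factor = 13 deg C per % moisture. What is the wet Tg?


Tg_wet = Tg_dry - k*moisture = 198 - 13*1.4 = 179.8 deg C

179.8 deg C


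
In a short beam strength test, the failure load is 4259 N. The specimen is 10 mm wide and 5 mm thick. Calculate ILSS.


ILSS = 3F/(4bh) = 3*4259/(4*10*5) = 63.89 MPa

63.89 MPa


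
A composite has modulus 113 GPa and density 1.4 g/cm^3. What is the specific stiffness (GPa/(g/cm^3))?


Specific stiffness = E/rho = 113/1.4 = 80.7 GPa/(g/cm^3)

80.7 GPa/(g/cm^3)


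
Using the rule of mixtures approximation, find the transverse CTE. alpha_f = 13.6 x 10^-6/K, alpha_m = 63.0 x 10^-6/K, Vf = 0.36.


alpha_2 = alpha_f*Vf + alpha_m*(1-Vf) = 13.6*0.36 + 63.0*0.64 = 45.2 x 10^-6/K

45.2 x 10^-6/K


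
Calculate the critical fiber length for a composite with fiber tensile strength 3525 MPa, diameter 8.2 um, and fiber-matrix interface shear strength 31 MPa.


Lc = sigma_f * d / (2 * tau_i) = 3525 * 8.2 / (2 * 31) = 466.2 um

466.2 um


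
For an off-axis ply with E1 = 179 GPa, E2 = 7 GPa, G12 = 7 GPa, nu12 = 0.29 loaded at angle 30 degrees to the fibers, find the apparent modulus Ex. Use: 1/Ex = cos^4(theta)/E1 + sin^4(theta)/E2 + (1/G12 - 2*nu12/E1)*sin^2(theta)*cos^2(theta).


cos^4(30) = 0.5625, sin^4(30) = 0.0625, sin^2(30)*cos^2(30) = 0.1875
1/G12 - 2*nu12/E1 = 1/7 - 2*0.29/179 = 0.139617 GPa^-1
1/Ex = 0.5625/179 + 0.0625/7 + 0.139617*0.1875 = 0.0382492 GPa^-1
Ex = 26.14 GPa

26.14 GPa


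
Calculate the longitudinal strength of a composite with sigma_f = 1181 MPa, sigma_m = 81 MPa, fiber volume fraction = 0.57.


sigma_1 = sigma_f*Vf + sigma_m*(1-Vf) = 1181*0.57 + 81*0.43 = 708.0 MPa

708.0 MPa


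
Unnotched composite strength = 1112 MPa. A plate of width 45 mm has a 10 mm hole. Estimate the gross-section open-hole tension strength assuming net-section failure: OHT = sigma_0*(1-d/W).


OHT = sigma_0*(1-d/W) = 1112*(1-10/45) = 864.9 MPa

864.9 MPa


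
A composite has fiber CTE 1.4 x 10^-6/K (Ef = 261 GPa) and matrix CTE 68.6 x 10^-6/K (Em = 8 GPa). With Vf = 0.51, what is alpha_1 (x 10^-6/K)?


E1 = Ef*Vf + Em*(1-Vf) = 137.03
alpha_1 = (alpha_f*Ef*Vf + alpha_m*Em*(1-Vf))/E1 = 3.32 x 10^-6/K

3.32 x 10^-6/K


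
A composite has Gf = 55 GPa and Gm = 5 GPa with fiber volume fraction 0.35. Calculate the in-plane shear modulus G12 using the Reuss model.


1/G12 = Vf/Gf + (1-Vf)/Gm = 0.35/55 + 0.65/5
G12 = 7.33 GPa

7.33 GPa


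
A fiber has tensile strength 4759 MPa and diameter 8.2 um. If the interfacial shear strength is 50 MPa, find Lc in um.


Lc = sigma_f * d / (2 * tau_i) = 4759 * 8.2 / (2 * 50) = 390.2 um

390.2 um


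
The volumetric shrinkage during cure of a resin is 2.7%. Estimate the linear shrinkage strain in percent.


Linear shrinkage ≈ vol_shrink/3 = 2.7/3 = 0.9%

0.9%


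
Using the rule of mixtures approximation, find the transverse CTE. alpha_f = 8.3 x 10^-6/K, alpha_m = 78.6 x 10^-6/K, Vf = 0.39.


alpha_2 = alpha_f*Vf + alpha_m*(1-Vf) = 8.3*0.39 + 78.6*0.61 = 51.2 x 10^-6/K

51.2 x 10^-6/K


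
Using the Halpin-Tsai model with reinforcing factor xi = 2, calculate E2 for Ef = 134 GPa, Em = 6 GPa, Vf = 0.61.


eta = (Ef/Em - 1)/(Ef/Em + xi) = (22.3333 - 1)/(22.3333 + 2) = 0.8767
E2 = Em*(1+xi*eta*Vf)/(1-eta*Vf) = 26.69 GPa

26.69 GPa


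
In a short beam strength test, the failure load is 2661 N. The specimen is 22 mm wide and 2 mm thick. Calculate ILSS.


ILSS = 3F/(4bh) = 3*2661/(4*22*2) = 45.36 MPa

45.36 MPa


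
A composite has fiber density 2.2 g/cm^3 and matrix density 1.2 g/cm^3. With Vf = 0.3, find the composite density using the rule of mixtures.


rho_c = rho_f*Vf + rho_m*(1-Vf) = 2.2*0.3 + 1.2*0.7 = 1.5 g/cm^3

1.5 g/cm^3


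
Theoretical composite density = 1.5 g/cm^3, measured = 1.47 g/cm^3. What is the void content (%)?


Void% = (rho_theo - rho_actual)/rho_theo * 100 = (1.5 - 1.47)/1.5 * 100 = 2.0%

2.0%


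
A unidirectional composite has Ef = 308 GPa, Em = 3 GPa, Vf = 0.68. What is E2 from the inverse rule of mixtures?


1/E2 = Vf/Ef + (1-Vf)/Em = 0.68/308 + 0.32/3
E2 = 9.18 GPa

9.18 GPa


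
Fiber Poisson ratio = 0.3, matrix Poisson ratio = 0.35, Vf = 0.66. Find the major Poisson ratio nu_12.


nu_12 = nu_f*Vf + nu_m*(1-Vf) = 0.3*0.66 + 0.35*0.34 = 0.317

0.317


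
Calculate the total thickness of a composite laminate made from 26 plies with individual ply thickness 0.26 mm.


h = n * t_ply = 26 * 0.26 = 6.76 mm

6.76 mm


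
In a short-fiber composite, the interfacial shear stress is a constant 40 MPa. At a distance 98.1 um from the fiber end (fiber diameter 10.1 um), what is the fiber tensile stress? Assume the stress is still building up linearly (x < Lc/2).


Force balance: sigma_f * (pi*d^2/4) = tau * (pi*d) * x  ->  sigma_f = 4 * tau * x / d
sigma_f = 4 * 40 * 98.1 / 10.1 = 1554.1 MPa

1554.1 MPa


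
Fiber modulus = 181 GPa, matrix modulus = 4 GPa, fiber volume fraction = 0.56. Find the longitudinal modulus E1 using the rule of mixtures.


E1 = Ef*Vf + Em*(1-Vf) = 181*0.56 + 4*0.44 = 103.12 GPa

103.12 GPa


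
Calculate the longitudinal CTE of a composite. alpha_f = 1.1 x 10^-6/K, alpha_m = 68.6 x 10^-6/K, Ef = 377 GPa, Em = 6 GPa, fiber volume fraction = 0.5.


E1 = Ef*Vf + Em*(1-Vf) = 191.5
alpha_1 = (alpha_f*Ef*Vf + alpha_m*Em*(1-Vf))/E1 = 2.16 x 10^-6/K

2.16 x 10^-6/K


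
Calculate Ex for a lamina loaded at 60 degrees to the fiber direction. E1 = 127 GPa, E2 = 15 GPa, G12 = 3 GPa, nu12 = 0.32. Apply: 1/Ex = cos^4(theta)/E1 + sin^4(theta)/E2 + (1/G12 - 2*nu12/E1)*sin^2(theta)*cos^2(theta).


cos^4(60) = 0.0625, sin^4(60) = 0.5625, sin^2(60)*cos^2(60) = 0.1875
1/G12 - 2*nu12/E1 = 1/3 - 2*0.32/127 = 0.328294 GPa^-1
1/Ex = 0.0625/127 + 0.5625/15 + 0.328294*0.1875 = 0.0995472 GPa^-1
Ex = 10.05 GPa

10.05 GPa


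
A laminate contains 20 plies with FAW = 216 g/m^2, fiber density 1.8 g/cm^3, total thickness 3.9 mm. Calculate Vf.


Vf = n * FAW / (rho_f * h * 1000) = 20 * 216 / (1.8 * 3.9 * 1000) = 0.6154

0.6154


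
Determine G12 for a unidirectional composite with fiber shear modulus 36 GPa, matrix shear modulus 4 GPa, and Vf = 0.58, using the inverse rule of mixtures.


1/G12 = Vf/Gf + (1-Vf)/Gm = 0.58/36 + 0.42/4
G12 = 8.26 GPa

8.26 GPa


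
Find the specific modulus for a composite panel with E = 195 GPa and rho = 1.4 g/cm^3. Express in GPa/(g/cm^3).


Specific stiffness = E/rho = 195/1.4 = 139.3 GPa/(g/cm^3)

139.3 GPa/(g/cm^3)


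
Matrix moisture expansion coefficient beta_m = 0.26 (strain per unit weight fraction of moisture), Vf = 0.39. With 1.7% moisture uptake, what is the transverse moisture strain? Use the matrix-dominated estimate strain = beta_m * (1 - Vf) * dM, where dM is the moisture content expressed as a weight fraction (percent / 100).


dM = 1.7/100 = 0.017
strain = beta_m * (1-Vf) * dM = 0.26 * 0.61 * 0.017 = 0.0026962

0.0026962


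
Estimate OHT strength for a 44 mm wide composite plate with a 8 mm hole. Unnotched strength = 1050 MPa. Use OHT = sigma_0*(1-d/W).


OHT = sigma_0*(1-d/W) = 1050*(1-8/44) = 859.1 MPa

859.1 MPa


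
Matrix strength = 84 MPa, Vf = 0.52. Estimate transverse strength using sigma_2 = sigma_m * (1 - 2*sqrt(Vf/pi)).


factor = 1 - 2*sqrt(0.52/pi) = 0.1863
sigma_2 = 84 * 0.1863 = 15.65 MPa

15.65 MPa


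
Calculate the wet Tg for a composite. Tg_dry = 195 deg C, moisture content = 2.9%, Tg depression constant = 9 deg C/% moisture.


Tg_wet = Tg_dry - k*moisture = 195 - 9*2.9 = 168.9 deg C

168.9 deg C


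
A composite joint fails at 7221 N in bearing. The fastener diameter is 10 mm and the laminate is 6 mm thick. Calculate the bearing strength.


sigma_br = F/(d*h) = 7221/(10*6) = 120.4 MPa

120.4 MPa


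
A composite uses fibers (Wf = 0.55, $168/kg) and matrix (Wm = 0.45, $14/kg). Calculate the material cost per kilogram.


Cost = cost_f*Wf + cost_m*Wm = 168*0.55 + 14*0.45 = $98.7/kg

$98.7/kg


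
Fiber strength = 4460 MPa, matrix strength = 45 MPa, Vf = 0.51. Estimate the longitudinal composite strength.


sigma_1 = sigma_f*Vf + sigma_m*(1-Vf) = 4460*0.51 + 45*0.49 = 2296.7 MPa

2296.7 MPa


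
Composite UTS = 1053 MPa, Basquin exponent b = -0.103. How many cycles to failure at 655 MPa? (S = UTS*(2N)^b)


N = 0.5 * (S/UTS)^(1/b) = 0.5 * (655/1053)^(1/-0.103) = 50.2095 cycles

50.2095 cycles


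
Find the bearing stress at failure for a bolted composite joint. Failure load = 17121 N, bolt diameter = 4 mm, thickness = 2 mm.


sigma_br = F/(d*h) = 17121/(4*2) = 2140.1 MPa

2140.1 MPa


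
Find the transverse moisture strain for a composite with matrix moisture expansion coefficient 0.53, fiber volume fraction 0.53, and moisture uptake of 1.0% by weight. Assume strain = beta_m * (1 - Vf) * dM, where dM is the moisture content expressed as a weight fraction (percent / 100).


dM = 1.0/100 = 0.01
strain = beta_m * (1-Vf) * dM = 0.53 * 0.47 * 0.01 = 0.002491

0.002491


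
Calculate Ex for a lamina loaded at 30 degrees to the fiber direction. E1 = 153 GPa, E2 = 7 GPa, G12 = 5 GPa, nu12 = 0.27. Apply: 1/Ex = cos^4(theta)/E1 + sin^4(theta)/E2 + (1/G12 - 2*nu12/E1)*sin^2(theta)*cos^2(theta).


cos^4(30) = 0.5625, sin^4(30) = 0.0625, sin^2(30)*cos^2(30) = 0.1875
1/G12 - 2*nu12/E1 = 1/5 - 2*0.27/153 = 0.196471 GPa^-1
1/Ex = 0.5625/153 + 0.0625/7 + 0.196471*0.1875 = 0.0494433 GPa^-1
Ex = 20.23 GPa

20.23 GPa


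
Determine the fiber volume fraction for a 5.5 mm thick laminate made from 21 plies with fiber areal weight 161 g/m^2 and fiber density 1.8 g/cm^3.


Vf = n * FAW / (rho_f * h * 1000) = 21 * 161 / (1.8 * 5.5 * 1000) = 0.3415

0.3415


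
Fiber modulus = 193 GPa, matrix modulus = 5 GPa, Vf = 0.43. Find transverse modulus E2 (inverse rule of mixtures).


1/E2 = Vf/Ef + (1-Vf)/Em = 0.43/193 + 0.57/5
E2 = 8.6 GPa

8.6 GPa


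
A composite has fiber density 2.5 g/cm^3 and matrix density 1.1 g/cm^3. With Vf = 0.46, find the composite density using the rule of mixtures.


rho_c = rho_f*Vf + rho_m*(1-Vf) = 2.5*0.46 + 1.1*0.54 = 1.744 g/cm^3

1.744 g/cm^3


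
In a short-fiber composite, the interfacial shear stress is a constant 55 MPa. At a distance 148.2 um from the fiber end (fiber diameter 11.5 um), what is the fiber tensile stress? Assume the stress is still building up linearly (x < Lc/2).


Force balance: sigma_f * (pi*d^2/4) = tau * (pi*d) * x  ->  sigma_f = 4 * tau * x / d
sigma_f = 4 * 55 * 148.2 / 11.5 = 2835.1 MPa

2835.1 MPa


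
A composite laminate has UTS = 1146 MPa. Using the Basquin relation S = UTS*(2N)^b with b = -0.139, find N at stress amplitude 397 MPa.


N = 0.5 * (S/UTS)^(1/b) = 0.5 * (397/1146)^(1/-0.139) = 1026.0248 cycles

1026.0248 cycles


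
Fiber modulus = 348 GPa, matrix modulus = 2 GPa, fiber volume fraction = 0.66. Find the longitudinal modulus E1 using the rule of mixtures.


E1 = Ef*Vf + Em*(1-Vf) = 348*0.66 + 2*0.34 = 230.36 GPa

230.36 GPa


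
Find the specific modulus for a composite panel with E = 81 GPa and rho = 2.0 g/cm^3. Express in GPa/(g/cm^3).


Specific stiffness = E/rho = 81/2.0 = 40.5 GPa/(g/cm^3)

40.5 GPa/(g/cm^3)


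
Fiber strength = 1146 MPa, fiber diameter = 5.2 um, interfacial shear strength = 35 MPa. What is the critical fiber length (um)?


Lc = sigma_f * d / (2 * tau_i) = 1146 * 5.2 / (2 * 35) = 85.1 um

85.1 um


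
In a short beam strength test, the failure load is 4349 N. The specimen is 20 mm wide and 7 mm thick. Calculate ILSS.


ILSS = 3F/(4bh) = 3*4349/(4*20*7) = 23.3 MPa

23.3 MPa


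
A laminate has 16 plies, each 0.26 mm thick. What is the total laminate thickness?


h = n * t_ply = 16 * 0.26 = 4.16 mm

4.16 mm


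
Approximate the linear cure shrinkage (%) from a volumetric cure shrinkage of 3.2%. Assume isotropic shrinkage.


Linear shrinkage ≈ vol_shrink/3 = 3.2/3 = 1.067%

1.067%


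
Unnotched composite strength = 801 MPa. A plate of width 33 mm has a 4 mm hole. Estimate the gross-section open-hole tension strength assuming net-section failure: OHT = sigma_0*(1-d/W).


OHT = sigma_0*(1-d/W) = 801*(1-4/33) = 703.9 MPa

703.9 MPa


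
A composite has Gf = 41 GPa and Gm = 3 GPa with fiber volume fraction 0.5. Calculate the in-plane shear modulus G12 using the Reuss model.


1/G12 = Vf/Gf + (1-Vf)/Gm = 0.5/41 + 0.5/3
G12 = 5.59 GPa

5.59 GPa


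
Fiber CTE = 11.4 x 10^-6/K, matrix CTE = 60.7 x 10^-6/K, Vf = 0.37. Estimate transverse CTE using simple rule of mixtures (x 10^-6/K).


alpha_2 = alpha_f*Vf + alpha_m*(1-Vf) = 11.4*0.37 + 60.7*0.63 = 42.5 x 10^-6/K

42.5 x 10^-6/K


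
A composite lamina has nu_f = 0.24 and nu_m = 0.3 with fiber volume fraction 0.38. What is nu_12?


nu_12 = nu_f*Vf + nu_m*(1-Vf) = 0.24*0.38 + 0.3*0.62 = 0.2772

0.2772


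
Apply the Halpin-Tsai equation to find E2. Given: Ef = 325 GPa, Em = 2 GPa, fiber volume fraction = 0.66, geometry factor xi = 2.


eta = (Ef/Em - 1)/(Ef/Em + xi) = (162.5 - 1)/(162.5 + 2) = 0.9818
E2 = Em*(1+xi*eta*Vf)/(1-eta*Vf) = 13.04 GPa

13.04 GPa


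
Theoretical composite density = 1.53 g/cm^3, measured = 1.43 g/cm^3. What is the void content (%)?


Void% = (rho_theo - rho_actual)/rho_theo * 100 = (1.53 - 1.43)/1.53 * 100 = 6.54%

6.54%


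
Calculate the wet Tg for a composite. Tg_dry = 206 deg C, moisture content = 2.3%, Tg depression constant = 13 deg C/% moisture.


Tg_wet = Tg_dry - k*moisture = 206 - 13*2.3 = 176.1 deg C

176.1 deg C


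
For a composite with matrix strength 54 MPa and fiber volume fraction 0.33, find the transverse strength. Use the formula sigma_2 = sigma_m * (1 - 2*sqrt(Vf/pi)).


factor = 1 - 2*sqrt(0.33/pi) = 0.3518
sigma_2 = 54 * 0.3518 = 19.0 MPa

19.0 MPa


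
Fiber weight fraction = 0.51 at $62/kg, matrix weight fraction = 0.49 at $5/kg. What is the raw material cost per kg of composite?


Cost = cost_f*Wf + cost_m*Wm = 62*0.51 + 5*0.49 = $34.07/kg

$34.07/kg


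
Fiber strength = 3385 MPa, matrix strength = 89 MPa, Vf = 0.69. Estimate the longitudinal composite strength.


sigma_1 = sigma_f*Vf + sigma_m*(1-Vf) = 3385*0.69 + 89*0.31 = 2363.2 MPa

2363.2 MPa


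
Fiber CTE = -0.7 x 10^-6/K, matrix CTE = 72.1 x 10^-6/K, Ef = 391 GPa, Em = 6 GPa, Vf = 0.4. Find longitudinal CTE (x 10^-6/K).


E1 = Ef*Vf + Em*(1-Vf) = 160.0
alpha_1 = (alpha_f*Ef*Vf + alpha_m*Em*(1-Vf))/E1 = 0.94 x 10^-6/K

0.94 x 10^-6/K
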